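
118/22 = 5 + 4/11  =  5.36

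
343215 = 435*789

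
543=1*543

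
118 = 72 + 46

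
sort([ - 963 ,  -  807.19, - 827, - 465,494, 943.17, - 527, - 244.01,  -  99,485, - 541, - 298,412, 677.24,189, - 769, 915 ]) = [ - 963, - 827, - 807.19, - 769, - 541, - 527,  -  465,- 298,-244.01, - 99, 189,412  ,  485,494, 677.24,915, 943.17 ]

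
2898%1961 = 937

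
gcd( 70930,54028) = 2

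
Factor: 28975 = 5^2*19^1 *61^1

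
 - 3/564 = -1/188 = - 0.01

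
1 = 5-4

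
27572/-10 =  -  13786/5  =  - 2757.20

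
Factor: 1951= 1951^1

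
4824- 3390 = 1434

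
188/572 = 47/143 = 0.33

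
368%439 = 368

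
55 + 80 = 135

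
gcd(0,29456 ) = 29456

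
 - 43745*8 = - 349960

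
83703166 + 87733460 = 171436626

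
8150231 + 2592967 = 10743198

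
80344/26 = 40172/13 = 3090.15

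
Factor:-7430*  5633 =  -41853190 = -2^1*5^1* 43^1*131^1*743^1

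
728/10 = 72 + 4/5 = 72.80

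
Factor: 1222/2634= 611/1317 = 3^( - 1 ) *13^1*47^1*439^( -1 )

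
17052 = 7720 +9332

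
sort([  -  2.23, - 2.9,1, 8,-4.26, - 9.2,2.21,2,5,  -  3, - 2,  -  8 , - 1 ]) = [ - 9.2, - 8 , - 4.26, - 3, - 2.9, - 2.23,- 2, - 1, 1,2,2.21,5,8]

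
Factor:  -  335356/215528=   -  2^( - 1 )* 7^2 *59^1*929^( - 1) = -2891/1858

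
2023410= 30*67447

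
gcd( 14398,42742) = 2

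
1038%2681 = 1038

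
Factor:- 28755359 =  - 23^1 * 97^1  *12889^1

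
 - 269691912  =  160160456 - 429852368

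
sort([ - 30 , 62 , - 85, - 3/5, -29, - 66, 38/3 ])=[  -  85,-66, - 30, - 29, - 3/5 , 38/3, 62]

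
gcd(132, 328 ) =4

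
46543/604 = 46543/604 = 77.06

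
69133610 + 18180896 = 87314506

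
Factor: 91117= 13^1*43^1*163^1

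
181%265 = 181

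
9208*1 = 9208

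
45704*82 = 3747728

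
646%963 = 646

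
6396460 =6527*980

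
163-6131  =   - 5968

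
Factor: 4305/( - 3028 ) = -2^( - 2)*3^1*5^1*7^1*41^1 * 757^(-1) 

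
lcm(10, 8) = 40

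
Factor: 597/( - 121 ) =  - 3^1*11^(- 2)*199^1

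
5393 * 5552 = 29941936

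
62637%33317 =29320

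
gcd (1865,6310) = 5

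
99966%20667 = 17298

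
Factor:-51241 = - 51241^1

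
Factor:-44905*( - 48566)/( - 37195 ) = -436171246/7439=- 2^1  *7^2*43^(-1 )*173^( - 1)*1283^1*3469^1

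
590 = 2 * 295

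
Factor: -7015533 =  - 3^1 * 7^1 * 37^1 * 9029^1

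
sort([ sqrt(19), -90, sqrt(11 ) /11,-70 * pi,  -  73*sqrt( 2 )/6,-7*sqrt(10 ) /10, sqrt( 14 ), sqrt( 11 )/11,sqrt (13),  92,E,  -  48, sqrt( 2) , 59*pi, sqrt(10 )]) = [ - 70*pi, - 90,  -  48, -73*sqrt(2 )/6 ,-7*sqrt(10 ) /10,sqrt ( 11)/11, sqrt(11 )/11, sqrt(2 ),E,sqrt( 10) , sqrt( 13),sqrt(14 ),sqrt( 19),92,  59 * pi ] 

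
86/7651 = 86/7651 =0.01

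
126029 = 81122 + 44907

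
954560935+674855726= 1629416661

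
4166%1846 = 474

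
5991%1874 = 369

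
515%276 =239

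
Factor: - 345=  - 3^1 * 5^1 *23^1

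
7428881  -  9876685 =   -  2447804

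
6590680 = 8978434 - 2387754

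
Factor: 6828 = 2^2 * 3^1*569^1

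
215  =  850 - 635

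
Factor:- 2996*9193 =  - 2^2 * 7^1 * 29^1*107^1* 317^1 = - 27542228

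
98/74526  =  49/37263=0.00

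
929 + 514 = 1443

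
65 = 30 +35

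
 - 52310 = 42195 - 94505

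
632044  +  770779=1402823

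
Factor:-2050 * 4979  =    -  10206950=-2^1 * 5^2*13^1*41^1*383^1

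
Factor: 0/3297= 0= 0^1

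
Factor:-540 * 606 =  - 327240 = -  2^3*3^4*5^1 *101^1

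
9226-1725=7501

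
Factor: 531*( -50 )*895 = -23762250 = -2^1 * 3^2*5^3*59^1*179^1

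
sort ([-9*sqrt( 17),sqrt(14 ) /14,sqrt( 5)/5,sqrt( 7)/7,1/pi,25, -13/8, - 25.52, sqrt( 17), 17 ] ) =[ - 9 * sqrt( 17), - 25.52,  -  13/8,  sqrt( 14 )/14, 1/pi,sqrt ( 7) /7, sqrt( 5 )/5, sqrt( 17) , 17,25]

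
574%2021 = 574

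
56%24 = 8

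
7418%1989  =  1451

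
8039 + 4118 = 12157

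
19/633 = 19/633 = 0.03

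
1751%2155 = 1751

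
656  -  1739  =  -1083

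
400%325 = 75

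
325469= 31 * 10499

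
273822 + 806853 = 1080675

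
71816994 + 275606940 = 347423934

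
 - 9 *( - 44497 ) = 400473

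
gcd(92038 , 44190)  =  2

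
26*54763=1423838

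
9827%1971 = 1943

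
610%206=198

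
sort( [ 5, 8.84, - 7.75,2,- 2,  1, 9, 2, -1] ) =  [  -  7.75 , - 2  , - 1,1, 2,2 , 5, 8.84,  9 ]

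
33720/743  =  45 + 285/743 = 45.38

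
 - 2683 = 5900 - 8583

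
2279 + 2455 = 4734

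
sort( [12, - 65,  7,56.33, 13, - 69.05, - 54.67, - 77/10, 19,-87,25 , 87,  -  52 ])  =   [ - 87, - 69.05, - 65,-54.67,  -  52, - 77/10, 7, 12, 13,19 , 25, 56.33,87 ]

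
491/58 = 8 + 27/58 = 8.47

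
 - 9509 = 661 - 10170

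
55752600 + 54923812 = 110676412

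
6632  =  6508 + 124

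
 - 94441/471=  - 201 +230/471 = -  200.51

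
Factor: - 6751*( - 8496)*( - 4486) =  - 2^5*3^2*43^1*59^1*157^1*2243^1 = -257301241056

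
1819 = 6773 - 4954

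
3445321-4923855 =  - 1478534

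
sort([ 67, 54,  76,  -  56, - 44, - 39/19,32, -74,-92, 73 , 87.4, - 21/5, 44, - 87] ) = [ - 92, -87, - 74, - 56,  -  44, - 21/5, - 39/19,32,44,54,67, 73,76, 87.4 ]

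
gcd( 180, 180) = 180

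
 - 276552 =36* (-7682 )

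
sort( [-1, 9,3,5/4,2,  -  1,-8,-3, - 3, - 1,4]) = [-8, - 3,-3, - 1, -1, - 1, 5/4,2,3, 4,9]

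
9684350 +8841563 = 18525913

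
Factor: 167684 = 2^2*11^1*37^1*103^1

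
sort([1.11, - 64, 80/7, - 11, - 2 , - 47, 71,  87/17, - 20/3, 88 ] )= [ - 64, - 47, - 11, - 20/3, -2, 1.11, 87/17, 80/7 , 71, 88]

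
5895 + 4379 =10274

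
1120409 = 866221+254188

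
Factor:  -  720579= -3^1*17^1*71^1*199^1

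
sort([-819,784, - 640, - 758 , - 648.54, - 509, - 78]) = [  -  819,-758,  -  648.54,-640, - 509, - 78,784]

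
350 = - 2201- -2551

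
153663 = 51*3013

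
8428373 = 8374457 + 53916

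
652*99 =64548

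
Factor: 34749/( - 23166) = -2^ ( - 1)*3^1 = - 3/2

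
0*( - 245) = 0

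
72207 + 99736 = 171943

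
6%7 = 6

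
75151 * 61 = 4584211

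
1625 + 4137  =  5762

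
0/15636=0=0.00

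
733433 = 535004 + 198429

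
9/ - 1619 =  - 1 + 1610/1619 = - 0.01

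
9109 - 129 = 8980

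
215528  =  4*53882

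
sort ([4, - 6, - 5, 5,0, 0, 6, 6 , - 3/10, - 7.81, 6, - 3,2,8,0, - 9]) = [ - 9, - 7.81, -6, - 5, - 3, - 3/10,0, 0 , 0,2,4, 5, 6, 6,6 , 8 ]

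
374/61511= 374/61511 = 0.01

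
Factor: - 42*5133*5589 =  - 1204910154 = - 2^1*3^7*7^1 * 23^1 *29^1*59^1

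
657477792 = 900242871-242765079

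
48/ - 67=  - 48/67= - 0.72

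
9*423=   3807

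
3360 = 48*70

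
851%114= 53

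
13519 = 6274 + 7245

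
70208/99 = 709 + 17/99 = 709.17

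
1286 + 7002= 8288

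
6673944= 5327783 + 1346161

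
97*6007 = 582679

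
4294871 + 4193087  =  8487958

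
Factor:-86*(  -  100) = 8600 = 2^3*5^2* 43^1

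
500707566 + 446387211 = 947094777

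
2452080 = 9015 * 272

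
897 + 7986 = 8883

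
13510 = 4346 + 9164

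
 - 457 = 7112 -7569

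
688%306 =76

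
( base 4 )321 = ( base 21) 2f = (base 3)2010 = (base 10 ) 57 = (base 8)71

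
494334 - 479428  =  14906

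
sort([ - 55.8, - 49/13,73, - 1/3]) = [ -55.8 , - 49/13, - 1/3, 73]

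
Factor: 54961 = 17^1* 53^1*61^1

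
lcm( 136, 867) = 6936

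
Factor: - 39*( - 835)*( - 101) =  - 3289065 = - 3^1*5^1*13^1*101^1*167^1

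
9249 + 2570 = 11819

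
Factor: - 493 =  - 17^1*29^1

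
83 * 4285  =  355655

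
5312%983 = 397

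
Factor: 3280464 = 2^4*3^2*11^1*19^1*109^1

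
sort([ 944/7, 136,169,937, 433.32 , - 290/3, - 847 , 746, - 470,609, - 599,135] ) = [ -847, - 599,-470,- 290/3, 944/7,135,136, 169,433.32,609,746, 937]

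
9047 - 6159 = 2888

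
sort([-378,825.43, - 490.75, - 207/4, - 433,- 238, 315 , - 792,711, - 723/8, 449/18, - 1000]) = [  -  1000,-792,-490.75,-433, - 378,-238, - 723/8,-207/4,449/18, 315, 711,825.43]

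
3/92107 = 3/92107 = 0.00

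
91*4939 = 449449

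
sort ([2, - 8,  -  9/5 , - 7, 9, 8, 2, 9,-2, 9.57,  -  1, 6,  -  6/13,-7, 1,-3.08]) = [ - 8,  -  7,-7, - 3.08, - 2 ,-9/5, - 1, - 6/13, 1, 2, 2, 6,  8, 9, 9, 9.57]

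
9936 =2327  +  7609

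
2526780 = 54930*46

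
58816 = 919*64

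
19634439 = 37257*527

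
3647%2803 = 844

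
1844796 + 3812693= 5657489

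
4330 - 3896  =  434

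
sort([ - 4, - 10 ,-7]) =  [ - 10, - 7,-4]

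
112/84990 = 56/42495 = 0.00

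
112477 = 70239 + 42238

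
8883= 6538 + 2345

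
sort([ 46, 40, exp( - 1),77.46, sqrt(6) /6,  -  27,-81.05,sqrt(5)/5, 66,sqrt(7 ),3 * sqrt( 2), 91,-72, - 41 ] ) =[ - 81.05, - 72, - 41,  -  27,  exp(  -  1),sqrt( 6)/6,sqrt ( 5 ) /5, sqrt( 7 ),3 * sqrt(2 ),40 , 46,  66,  77.46,91 ] 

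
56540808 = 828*68286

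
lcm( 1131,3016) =9048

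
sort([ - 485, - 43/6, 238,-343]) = [ - 485, - 343, - 43/6, 238]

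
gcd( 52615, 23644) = 1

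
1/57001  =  1/57001 = 0.00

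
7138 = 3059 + 4079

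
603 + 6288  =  6891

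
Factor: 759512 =2^3*13^1*67^1*109^1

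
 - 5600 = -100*56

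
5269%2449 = 371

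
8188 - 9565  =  -1377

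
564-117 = 447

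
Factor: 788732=2^2*7^1*17^1 *1657^1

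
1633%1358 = 275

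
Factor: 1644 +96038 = 97682 =2^1*13^2 * 17^2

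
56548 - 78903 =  - 22355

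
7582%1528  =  1470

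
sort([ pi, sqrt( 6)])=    [ sqrt (6 ), pi]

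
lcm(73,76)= 5548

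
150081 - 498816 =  - 348735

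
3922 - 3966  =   - 44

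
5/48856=5/48856 = 0.00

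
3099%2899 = 200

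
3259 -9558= - 6299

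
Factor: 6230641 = 1913^1*3257^1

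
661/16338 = 661/16338= 0.04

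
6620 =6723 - 103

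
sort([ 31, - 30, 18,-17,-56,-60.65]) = [ - 60.65,-56, - 30 , - 17, 18,31 ] 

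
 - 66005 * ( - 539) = 35576695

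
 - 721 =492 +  - 1213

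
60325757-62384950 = - 2059193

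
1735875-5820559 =-4084684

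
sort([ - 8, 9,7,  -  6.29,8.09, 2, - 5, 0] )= [ - 8,- 6.29, - 5, 0, 2,7,8.09,9 ] 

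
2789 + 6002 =8791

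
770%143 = 55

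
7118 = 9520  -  2402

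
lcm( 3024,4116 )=148176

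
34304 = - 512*( - 67)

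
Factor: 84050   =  2^1*5^2*41^2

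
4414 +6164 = 10578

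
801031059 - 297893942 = 503137117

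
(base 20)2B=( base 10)51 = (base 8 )63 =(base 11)47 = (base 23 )25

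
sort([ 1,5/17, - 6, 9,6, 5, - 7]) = [ - 7 , - 6, 5/17, 1, 5, 6,  9] 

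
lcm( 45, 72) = 360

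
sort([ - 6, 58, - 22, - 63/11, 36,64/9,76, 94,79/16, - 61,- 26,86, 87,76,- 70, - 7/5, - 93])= [ - 93, - 70, - 61, - 26, - 22, - 6, - 63/11, -7/5,79/16,  64/9,36,58, 76,76,86,  87,94]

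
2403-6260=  - 3857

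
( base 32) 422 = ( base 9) 5634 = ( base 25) 6GC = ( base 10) 4162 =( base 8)10102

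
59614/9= 59614/9 = 6623.78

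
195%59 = 18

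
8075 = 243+7832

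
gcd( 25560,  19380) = 60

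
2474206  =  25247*98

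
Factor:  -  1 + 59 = 58 = 2^1*29^1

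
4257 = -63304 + 67561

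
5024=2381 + 2643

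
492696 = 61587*8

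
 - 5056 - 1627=- 6683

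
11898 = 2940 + 8958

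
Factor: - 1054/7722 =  - 3^( - 3)*11^ (  -  1)*13^( -1 )*17^1*31^1 = -527/3861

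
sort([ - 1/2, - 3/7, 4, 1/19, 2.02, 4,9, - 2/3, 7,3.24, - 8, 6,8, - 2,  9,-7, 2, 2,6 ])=[- 8, - 7, - 2, - 2/3, - 1/2,-3/7, 1/19, 2 , 2, 2.02,  3.24,4,4, 6, 6, 7, 8, 9, 9 ]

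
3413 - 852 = 2561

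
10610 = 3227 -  - 7383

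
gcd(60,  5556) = 12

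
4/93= 4/93  =  0.04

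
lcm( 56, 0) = 0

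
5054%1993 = 1068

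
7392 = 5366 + 2026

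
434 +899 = 1333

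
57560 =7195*8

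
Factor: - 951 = - 3^1*317^1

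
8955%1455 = 225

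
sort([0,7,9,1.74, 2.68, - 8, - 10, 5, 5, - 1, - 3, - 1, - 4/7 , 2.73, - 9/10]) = [ - 10, - 8,-3, - 1, - 1 , - 9/10, - 4/7,0, 1.74,2.68, 2.73 , 5, 5,7,9]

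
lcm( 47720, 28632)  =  143160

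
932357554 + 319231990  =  1251589544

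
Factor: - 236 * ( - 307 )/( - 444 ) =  - 3^ ( - 1)*37^ ( - 1)*59^1 * 307^1 = -18113/111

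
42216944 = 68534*616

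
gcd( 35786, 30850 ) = 1234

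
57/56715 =1/995 = 0.00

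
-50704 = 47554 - 98258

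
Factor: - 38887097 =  - 38887097^1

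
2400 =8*300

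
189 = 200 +-11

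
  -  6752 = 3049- 9801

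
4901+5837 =10738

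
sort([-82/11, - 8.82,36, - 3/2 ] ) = [ - 8.82, - 82/11, - 3/2, 36]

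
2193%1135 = 1058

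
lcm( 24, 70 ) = 840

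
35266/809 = 35266/809= 43.59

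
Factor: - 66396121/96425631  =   - 3^ ( - 2 )*11^1*53^1*61^1*1867^1*10713959^( - 1) 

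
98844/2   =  49422 = 49422.00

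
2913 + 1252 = 4165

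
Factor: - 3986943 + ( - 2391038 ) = -6377981^1  =  -6377981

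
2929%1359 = 211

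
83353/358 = 83353/358 = 232.83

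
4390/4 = 2195/2=1097.50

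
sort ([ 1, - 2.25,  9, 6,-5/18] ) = [ - 2.25,-5/18, 1, 6 , 9 ] 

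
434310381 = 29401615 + 404908766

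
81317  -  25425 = 55892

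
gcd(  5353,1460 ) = 1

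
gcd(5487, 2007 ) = 3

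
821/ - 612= - 2+403/612= -1.34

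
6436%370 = 146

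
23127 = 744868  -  721741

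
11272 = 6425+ 4847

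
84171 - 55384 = 28787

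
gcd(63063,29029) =1001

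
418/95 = 4 + 2/5 = 4.40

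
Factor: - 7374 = -2^1*3^1 * 1229^1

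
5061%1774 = 1513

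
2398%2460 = 2398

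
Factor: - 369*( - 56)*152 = 3140928 = 2^6*3^2 * 7^1*19^1*41^1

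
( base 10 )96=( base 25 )3L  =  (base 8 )140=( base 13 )75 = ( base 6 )240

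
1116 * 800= 892800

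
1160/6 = 580/3  =  193.33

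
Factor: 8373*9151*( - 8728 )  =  -2^3 * 3^1*1091^1*2791^1*9151^1=-668750907144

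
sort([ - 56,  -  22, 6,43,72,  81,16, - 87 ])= [ - 87,-56, - 22, 6, 16,43,72,81 ] 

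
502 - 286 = 216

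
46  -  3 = 43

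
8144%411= 335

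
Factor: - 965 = - 5^1  *193^1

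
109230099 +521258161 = 630488260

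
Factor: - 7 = -7^1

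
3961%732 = 301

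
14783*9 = 133047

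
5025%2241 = 543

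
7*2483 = 17381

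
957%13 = 8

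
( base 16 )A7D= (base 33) 2FC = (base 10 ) 2685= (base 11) 2021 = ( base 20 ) 6e5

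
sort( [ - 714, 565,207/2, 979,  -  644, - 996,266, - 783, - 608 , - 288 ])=[ - 996, - 783, - 714, - 644 , - 608,  -  288,207/2,266,565,979 ]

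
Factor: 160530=2^1*3^1 * 5^1*5351^1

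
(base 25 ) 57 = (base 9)156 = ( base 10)132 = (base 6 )340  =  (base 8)204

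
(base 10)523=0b1000001011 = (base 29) I1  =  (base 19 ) 18a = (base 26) k3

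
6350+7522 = 13872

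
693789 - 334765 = 359024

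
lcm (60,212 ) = 3180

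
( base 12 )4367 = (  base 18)14G7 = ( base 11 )5639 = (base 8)16377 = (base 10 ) 7423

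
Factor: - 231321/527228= -2^( - 2)*3^1*13^( -1 )*83^1*929^1*10139^(  -  1)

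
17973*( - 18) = -323514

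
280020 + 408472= 688492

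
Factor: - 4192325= - 5^2*23^2*317^1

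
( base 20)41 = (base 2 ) 1010001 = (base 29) 2N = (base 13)63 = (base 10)81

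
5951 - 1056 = 4895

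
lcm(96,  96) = 96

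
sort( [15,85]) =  [ 15, 85 ]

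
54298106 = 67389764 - 13091658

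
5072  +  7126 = 12198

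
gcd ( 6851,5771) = 1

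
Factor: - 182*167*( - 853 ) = 25926082 = 2^1*7^1*13^1*167^1*853^1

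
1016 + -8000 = -6984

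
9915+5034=14949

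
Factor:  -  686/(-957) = 2^1 * 3^ ( - 1) *7^3*11^( - 1)*29^(  -  1)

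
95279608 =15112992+80166616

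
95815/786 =121 + 709/786 = 121.90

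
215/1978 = 5/46 = 0.11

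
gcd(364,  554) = 2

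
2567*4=10268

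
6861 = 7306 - 445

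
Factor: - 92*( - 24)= 2^5 * 3^1*23^1 = 2208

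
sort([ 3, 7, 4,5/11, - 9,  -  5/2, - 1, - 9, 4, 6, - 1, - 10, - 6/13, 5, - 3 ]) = [  -  10, - 9, - 9,- 3, - 5/2,-1, - 1, - 6/13,5/11,3,4,4, 5,6,7 ] 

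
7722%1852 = 314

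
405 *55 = 22275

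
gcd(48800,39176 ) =8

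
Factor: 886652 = 2^2*13^1*17^2 *59^1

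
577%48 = 1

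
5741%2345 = 1051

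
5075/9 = 5075/9 = 563.89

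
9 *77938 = 701442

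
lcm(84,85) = 7140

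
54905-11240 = 43665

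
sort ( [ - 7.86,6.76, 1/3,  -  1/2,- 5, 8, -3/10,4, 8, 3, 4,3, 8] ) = [ -7.86,  -  5 , - 1/2  , - 3/10 , 1/3,3,3, 4, 4, 6.76 , 8,8, 8 ] 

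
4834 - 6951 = - 2117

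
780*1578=1230840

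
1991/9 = 221 + 2/9 =221.22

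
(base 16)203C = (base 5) 231002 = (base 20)10CC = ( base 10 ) 8252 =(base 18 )1788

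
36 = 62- 26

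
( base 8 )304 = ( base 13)121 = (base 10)196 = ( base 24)84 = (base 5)1241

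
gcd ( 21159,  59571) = 9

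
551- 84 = 467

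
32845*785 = 25783325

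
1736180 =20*86809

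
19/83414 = 19/83414 = 0.00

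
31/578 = 31/578=0.05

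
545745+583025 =1128770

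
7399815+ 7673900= 15073715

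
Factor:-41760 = - 2^5 * 3^2 * 5^1*29^1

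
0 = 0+0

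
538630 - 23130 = 515500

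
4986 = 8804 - 3818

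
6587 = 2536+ 4051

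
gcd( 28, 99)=1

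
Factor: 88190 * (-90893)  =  -8015853670  =  - 2^1*5^1*11^1*8263^1*8819^1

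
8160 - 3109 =5051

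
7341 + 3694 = 11035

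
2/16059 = 2/16059 = 0.00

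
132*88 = 11616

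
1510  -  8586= - 7076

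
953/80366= 953/80366= 0.01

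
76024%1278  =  622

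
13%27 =13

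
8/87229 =8/87229 = 0.00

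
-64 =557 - 621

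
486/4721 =486/4721=0.10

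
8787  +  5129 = 13916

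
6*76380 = 458280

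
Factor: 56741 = 23^1*2467^1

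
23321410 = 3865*6034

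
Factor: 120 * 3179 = 381480 =2^3*3^1*5^1*11^1 * 17^2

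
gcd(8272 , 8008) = 88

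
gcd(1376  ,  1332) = 4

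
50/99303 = 50/99303   =  0.00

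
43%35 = 8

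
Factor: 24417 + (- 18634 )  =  5783^1=5783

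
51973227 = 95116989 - 43143762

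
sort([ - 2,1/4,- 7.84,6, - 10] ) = [- 10,- 7.84 , - 2,1/4,6]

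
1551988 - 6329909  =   -4777921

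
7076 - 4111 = 2965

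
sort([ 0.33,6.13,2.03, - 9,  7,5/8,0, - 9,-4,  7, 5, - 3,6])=[- 9,-9, - 4, - 3,0,0.33,5/8,2.03, 5, 6,6.13,7, 7] 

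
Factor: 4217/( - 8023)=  - 71^( - 1)  *113^(- 1)*4217^1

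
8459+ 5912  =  14371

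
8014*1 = 8014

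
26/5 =5 + 1/5 =5.20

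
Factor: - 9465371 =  - 9465371^1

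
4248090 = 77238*55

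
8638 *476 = 4111688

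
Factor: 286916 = 2^2 * 7^1*10247^1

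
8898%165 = 153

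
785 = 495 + 290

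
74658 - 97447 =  - 22789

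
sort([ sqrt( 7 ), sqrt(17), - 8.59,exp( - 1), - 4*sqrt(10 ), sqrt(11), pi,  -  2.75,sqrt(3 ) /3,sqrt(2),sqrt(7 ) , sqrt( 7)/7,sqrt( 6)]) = [ -4*sqrt(10), - 8.59, - 2.75, exp(  -  1),sqrt(7 ) /7,sqrt( 3) /3,sqrt (2) , sqrt(6 ),sqrt( 7 ),sqrt(  7), pi,sqrt(11),  sqrt( 17)]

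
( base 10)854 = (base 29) 10D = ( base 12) 5B2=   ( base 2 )1101010110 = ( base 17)2g4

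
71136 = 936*76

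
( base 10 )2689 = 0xa81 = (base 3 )10200121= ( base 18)857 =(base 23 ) 51L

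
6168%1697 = 1077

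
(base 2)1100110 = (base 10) 102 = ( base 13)7B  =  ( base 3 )10210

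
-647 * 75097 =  - 48587759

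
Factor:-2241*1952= - 2^5*3^3 * 61^1*83^1 = - 4374432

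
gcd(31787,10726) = 1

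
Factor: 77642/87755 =2^1*5^(-1) * 17551^(  -  1 )*38821^1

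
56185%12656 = 5561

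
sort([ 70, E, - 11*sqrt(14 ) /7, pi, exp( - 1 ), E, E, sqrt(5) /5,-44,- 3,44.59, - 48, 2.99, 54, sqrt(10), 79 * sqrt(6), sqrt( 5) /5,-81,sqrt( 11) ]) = [ - 81, - 48, - 44,-11*sqrt ( 14 ) /7,  -  3, exp( - 1), sqrt ( 5)/5, sqrt ( 5 )/5, E, E, E, 2.99, pi, sqrt( 10) , sqrt( 11 ), 44.59, 54,  70,79*sqrt(6 )]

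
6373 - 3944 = 2429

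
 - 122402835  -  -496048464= 373645629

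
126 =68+58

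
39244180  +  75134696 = 114378876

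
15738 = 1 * 15738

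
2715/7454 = 2715/7454 = 0.36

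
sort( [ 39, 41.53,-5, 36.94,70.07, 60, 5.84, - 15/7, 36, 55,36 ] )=[ - 5, -15/7 , 5.84 , 36 , 36, 36.94, 39,41.53,55, 60, 70.07]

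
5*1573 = 7865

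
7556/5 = 7556/5 = 1511.20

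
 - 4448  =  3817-8265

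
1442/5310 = 721/2655 = 0.27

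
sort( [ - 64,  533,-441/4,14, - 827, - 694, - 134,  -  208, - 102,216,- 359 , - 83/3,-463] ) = [ - 827, - 694,-463,-359 ,-208, - 134, - 441/4, - 102 , - 64 ,-83/3, 14, 216, 533]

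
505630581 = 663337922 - 157707341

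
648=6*108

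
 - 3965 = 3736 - 7701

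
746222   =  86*8677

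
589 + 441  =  1030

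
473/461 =473/461 = 1.03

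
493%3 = 1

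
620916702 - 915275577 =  - 294358875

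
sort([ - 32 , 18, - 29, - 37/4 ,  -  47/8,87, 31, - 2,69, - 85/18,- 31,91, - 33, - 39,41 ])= [ - 39 , - 33, - 32, - 31, - 29 , - 37/4, - 47/8, - 85/18, - 2 , 18,31, 41,69,87, 91 ]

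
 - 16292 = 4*( - 4073) 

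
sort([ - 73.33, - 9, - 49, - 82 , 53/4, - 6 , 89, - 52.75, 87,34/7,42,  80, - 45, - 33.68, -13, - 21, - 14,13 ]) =[ - 82, - 73.33, - 52.75, - 49,-45, - 33.68, - 21, - 14, - 13, - 9, - 6,34/7,13,53/4,42,  80, 87, 89]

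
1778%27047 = 1778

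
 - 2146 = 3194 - 5340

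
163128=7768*21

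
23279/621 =37 + 302/621 = 37.49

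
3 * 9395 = 28185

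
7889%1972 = 1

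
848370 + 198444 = 1046814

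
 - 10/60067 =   -  10/60067 = - 0.00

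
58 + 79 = 137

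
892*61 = 54412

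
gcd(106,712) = 2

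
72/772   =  18/193= 0.09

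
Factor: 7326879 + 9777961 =2^3 * 5^1*427621^1 = 17104840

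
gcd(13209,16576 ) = 259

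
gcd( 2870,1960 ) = 70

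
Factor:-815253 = -3^1*331^1*821^1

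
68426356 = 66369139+2057217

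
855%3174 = 855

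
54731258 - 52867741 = 1863517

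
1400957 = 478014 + 922943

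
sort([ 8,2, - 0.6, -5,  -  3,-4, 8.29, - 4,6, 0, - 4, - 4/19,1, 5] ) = [ - 5, - 4, - 4, - 4, - 3,  -  0.6, - 4/19, 0  ,  1,2, 5,6,8, 8.29]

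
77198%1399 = 253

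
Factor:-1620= - 2^2 * 3^4*5^1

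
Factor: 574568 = 2^3*71821^1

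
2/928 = 1/464= 0.00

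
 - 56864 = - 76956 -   -  20092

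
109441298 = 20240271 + 89201027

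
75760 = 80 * 947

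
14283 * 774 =11055042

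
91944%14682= 3852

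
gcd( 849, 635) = 1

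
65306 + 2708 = 68014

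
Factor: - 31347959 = - 31347959^1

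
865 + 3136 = 4001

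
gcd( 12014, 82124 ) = 2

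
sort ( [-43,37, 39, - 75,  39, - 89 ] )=[ - 89, - 75,-43 , 37, 39, 39]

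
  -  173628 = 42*( - 4134)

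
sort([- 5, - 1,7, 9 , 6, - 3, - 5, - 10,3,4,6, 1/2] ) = [ - 10 ,  -  5,  -  5 ,-3,- 1,1/2 , 3,  4 , 6,6, 7,9] 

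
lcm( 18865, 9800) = 754600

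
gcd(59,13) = 1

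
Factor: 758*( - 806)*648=-2^5*3^4*13^1*31^1*379^1=- 395894304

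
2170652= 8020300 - 5849648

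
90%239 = 90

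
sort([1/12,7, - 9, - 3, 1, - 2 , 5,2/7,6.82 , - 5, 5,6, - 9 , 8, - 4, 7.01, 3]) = [ - 9, -9,-5, - 4, - 3,  -  2,1/12, 2/7,1,3,5 , 5, 6,6.82,7,7.01,  8]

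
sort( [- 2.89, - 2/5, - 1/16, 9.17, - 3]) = [-3,- 2.89, - 2/5, - 1/16, 9.17 ] 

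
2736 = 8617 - 5881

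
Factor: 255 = 3^1*5^1*17^1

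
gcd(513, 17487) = 9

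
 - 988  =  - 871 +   -  117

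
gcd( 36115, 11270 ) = 5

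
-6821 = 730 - 7551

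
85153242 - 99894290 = - 14741048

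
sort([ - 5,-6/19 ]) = [  -  5, - 6/19]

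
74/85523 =74/85523 = 0.00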